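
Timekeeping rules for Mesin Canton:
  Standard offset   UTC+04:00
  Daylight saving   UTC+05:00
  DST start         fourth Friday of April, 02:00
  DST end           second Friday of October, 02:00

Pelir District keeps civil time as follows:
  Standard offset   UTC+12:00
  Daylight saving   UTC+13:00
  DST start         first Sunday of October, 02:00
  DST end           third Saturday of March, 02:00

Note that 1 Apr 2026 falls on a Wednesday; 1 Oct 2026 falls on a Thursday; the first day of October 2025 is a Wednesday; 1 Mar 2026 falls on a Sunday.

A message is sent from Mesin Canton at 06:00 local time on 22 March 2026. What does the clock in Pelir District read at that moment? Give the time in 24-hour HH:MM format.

14:00

1 April 2026 is a Wednesday, so the first Friday is April 3 and the fourth is April 24.
1 October 2026 is a Thursday, so the first Friday is October 2 and the second is October 9.
Daylight saving runs 24 April – 9 October; 22 March 2026 is outside that window, so Mesin Canton is on standard time at UTC+04:00.
06:00 Mesin Canton − 4h = 02:00 UTC.
1 October 2025 is a Wednesday, so the first Sunday is October 5.
1 March 2026 is a Sunday, so the first Saturday is March 7 and the third is March 21.
At the standard offset (UTC+12:00), 02:00 UTC + 12h = 14:00 Pelir District standard time.
Daylight saving runs 5 October 2025 – 21 March 2026; the standard-time date in Pelir District, 22 March 2026, is outside that window, so Pelir District is on standard time at UTC+12:00.
02:00 UTC + 12h = 14:00 Pelir District.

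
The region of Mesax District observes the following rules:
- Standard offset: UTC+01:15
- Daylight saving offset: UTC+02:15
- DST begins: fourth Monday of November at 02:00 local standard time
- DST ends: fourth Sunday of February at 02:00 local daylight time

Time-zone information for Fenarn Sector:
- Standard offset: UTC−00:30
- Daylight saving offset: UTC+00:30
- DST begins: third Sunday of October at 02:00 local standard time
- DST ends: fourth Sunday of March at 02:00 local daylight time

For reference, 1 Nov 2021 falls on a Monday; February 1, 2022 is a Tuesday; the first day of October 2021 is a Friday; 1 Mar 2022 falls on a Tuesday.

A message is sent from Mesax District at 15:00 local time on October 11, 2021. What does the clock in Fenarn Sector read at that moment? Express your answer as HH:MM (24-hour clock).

13:15

1 November 2021 is a Monday, so the first Monday is November 1 and the fourth is November 22.
1 February 2022 is a Tuesday, so the first Sunday is February 6 and the fourth is February 27.
Daylight saving runs 22 November 2021 – 27 February 2022; October 11, 2021 is outside that window, so Mesax District is on standard time at UTC+01:15.
15:00 Mesax District − 1h15m = 13:45 UTC.
1 October 2021 is a Friday, so the first Sunday is October 3 and the third is October 17.
1 March 2022 is a Tuesday, so the first Sunday is March 6 and the fourth is March 27.
At the standard offset (UTC−00:30), 13:45 UTC − 0h30m = 13:15 Fenarn Sector standard time.
The standard-time date in Fenarn Sector, October 11, 2021, does not fall between 17 October 2021 and 27 March 2022, so daylight saving is not in effect and Fenarn Sector is at UTC−00:30.
13:45 UTC − 0h30m = 13:15 Fenarn Sector.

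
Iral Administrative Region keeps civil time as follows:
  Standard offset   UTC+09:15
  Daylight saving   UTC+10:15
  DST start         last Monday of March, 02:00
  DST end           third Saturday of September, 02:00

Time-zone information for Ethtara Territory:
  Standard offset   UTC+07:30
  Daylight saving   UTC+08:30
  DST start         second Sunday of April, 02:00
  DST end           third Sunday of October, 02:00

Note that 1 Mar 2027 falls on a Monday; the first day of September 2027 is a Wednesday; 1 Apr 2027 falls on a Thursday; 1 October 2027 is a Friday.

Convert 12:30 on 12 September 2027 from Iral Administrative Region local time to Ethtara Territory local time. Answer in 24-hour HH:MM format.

10:45

1 March 2027 is a Monday, so Mondays fall on 1, 8, 15, 22, 29; the last is March 29.
1 September 2027 is a Wednesday, so the first Saturday is September 4 and the third is September 18.
12 September 2027 lies within the daylight-saving period (29 March – 18 September), so Iral Administrative Region is on daylight time, UTC+10:15.
12:30 Iral Administrative Region − 10h15m = 02:15 UTC.
1 April 2027 is a Thursday, so the first Sunday is April 4 and the second is April 11.
1 October 2027 is a Friday, so the first Sunday is October 3 and the third is October 17.
At the standard offset (UTC+07:30), 02:15 UTC + 7h30m = 09:45 Ethtara Territory standard time.
The standard-time date in Ethtara Territory, 12 September 2027, lies within the daylight-saving period (11 April – 17 October), so Ethtara Territory is on daylight time, UTC+08:30.
02:15 UTC + 8h30m = 10:45 Ethtara Territory.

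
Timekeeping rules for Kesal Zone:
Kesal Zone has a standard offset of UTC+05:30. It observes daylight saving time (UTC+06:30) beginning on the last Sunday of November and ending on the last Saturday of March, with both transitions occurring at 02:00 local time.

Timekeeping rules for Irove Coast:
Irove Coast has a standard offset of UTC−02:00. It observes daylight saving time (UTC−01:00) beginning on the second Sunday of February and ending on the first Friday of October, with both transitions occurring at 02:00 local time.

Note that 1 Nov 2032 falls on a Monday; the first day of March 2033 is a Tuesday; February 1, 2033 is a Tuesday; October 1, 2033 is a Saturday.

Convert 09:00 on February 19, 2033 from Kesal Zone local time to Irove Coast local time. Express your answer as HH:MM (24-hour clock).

1 November 2032 is a Monday, so Sundays fall on 7, 14, 21, 28; the last is November 28.
1 March 2033 is a Tuesday, so Saturdays fall on 5, 12, 19, 26; the last is March 26.
February 19, 2033 falls between 28 November 2032 and 26 March 2033, so daylight saving is in effect and Kesal Zone is at UTC+06:30.
09:00 Kesal Zone − 6h30m = 02:30 UTC.
1 February 2033 is a Tuesday, so the first Sunday is February 6 and the second is February 13.
1 October 2033 is a Saturday, so the first Friday is October 7.
At the standard offset (UTC−02:00), 02:30 UTC − 2h = 00:30 Irove Coast standard time.
The standard-time date in Irove Coast, February 19, 2033, lies within the daylight-saving period (13 February – 7 October), so Irove Coast is on daylight time, UTC−01:00.
02:30 UTC − 1h = 01:30 Irove Coast.

01:30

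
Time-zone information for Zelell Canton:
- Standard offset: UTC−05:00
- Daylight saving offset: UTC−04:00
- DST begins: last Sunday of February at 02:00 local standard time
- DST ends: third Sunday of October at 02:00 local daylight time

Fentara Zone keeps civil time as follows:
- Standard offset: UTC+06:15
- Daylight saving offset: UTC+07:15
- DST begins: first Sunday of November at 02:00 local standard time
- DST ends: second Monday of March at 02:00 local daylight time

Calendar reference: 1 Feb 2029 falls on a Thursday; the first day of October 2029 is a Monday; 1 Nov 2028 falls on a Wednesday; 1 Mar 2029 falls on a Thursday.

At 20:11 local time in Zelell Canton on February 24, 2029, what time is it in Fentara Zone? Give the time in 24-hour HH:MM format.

1 February 2029 is a Thursday, so Sundays fall on 4, 11, 18, 25; the last is February 25.
1 October 2029 is a Monday, so the first Sunday is October 7 and the third is October 21.
Daylight saving runs 25 February – 21 October; February 24, 2029 is outside that window, so Zelell Canton is on standard time at UTC−05:00.
20:11 Zelell Canton + 5h = 01:11 UTC (rolling into the next day, 25 February 2029).
1 November 2028 is a Wednesday, so the first Sunday is November 5.
1 March 2029 is a Thursday, so the first Monday is March 5 and the second is March 12.
At the standard offset (UTC+06:15), 01:11 UTC + 6h15m = 07:26 Fentara Zone standard time.
The standard-time date in Fentara Zone, February 25, 2029, falls between 5 November 2028 and 12 March 2029, so daylight saving is in effect and Fentara Zone is at UTC+07:15.
01:11 UTC + 7h15m = 08:26 Fentara Zone.

08:26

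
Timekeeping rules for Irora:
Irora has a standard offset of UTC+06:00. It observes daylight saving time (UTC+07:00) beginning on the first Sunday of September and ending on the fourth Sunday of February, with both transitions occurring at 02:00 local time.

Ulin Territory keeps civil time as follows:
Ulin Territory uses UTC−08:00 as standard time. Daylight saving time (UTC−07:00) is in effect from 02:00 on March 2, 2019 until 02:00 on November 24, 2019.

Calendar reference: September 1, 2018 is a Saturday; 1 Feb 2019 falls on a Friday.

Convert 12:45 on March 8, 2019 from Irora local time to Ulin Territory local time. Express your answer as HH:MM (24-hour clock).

1 September 2018 is a Saturday, so the first Sunday is September 2.
1 February 2019 is a Friday, so the first Sunday is February 3 and the fourth is February 24.
March 8, 2019 does not fall between 2 September 2018 and 24 February 2019, so daylight saving is not in effect and Irora is at UTC+06:00.
12:45 Irora − 6h = 06:45 UTC.
At the standard offset (UTC−08:00), 06:45 UTC − 8h = 22:45 Ulin Territory standard time (rolling into the previous day, 7 March 2019).
Daylight saving runs 2 March – 24 November; the standard-time date in Ulin Territory, March 7, 2019, is inside that window, so Ulin Territory is at UTC−07:00.
06:45 UTC − 7h = 23:45 Ulin Territory (rolling into the previous day, 7 March 2019).

23:45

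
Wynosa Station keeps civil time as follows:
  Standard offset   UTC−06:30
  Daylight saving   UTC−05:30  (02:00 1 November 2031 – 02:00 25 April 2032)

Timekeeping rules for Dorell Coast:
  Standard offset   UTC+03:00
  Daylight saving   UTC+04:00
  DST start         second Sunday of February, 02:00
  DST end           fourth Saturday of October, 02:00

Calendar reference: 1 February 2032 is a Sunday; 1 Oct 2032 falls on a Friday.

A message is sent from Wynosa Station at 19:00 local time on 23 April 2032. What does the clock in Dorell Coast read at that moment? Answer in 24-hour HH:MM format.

Daylight saving runs 1 November 2031 – 25 April 2032; 23 April 2032 is inside that window, so Wynosa Station is at UTC−05:30.
19:00 Wynosa Station + 5h30m = 00:30 UTC (rolling into the next day, 24 April 2032).
1 February 2032 is a Sunday, so the first Sunday is February 1 and the second is February 8.
1 October 2032 is a Friday, so the first Saturday is October 2 and the fourth is October 23.
At the standard offset (UTC+03:00), 00:30 UTC + 3h = 03:30 Dorell Coast standard time.
The standard-time date in Dorell Coast, 24 April 2032, lies within the daylight-saving period (8 February – 23 October), so Dorell Coast is on daylight time, UTC+04:00.
00:30 UTC + 4h = 04:30 Dorell Coast.

04:30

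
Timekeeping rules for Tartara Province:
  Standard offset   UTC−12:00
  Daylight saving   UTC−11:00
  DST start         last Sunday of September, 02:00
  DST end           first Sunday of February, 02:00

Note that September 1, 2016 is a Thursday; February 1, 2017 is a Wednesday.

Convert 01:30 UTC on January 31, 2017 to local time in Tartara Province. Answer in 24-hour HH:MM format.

1 September 2016 is a Thursday, so Sundays fall on 4, 11, 18, 25; the last is September 25.
1 February 2017 is a Wednesday, so the first Sunday is February 5.
At the standard offset (UTC−12:00), 01:30 UTC − 12h = 13:30 Tartara Province standard time (rolling into the previous day, 30 January 2017).
The standard-time date in Tartara Province, January 30, 2017, lies within the daylight-saving period (25 September 2016 – 5 February 2017), so Tartara Province is on daylight time, UTC−11:00.
01:30 UTC − 11h = 14:30 local (rolling into the previous day, 30 January 2017).

14:30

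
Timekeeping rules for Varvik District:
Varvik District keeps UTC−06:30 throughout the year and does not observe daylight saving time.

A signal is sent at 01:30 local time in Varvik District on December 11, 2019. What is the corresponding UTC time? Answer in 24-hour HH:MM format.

08:00

Varvik District has no daylight saving, so its offset is UTC−06:30 year-round.
01:30 local + 6h30m = 08:00 UTC.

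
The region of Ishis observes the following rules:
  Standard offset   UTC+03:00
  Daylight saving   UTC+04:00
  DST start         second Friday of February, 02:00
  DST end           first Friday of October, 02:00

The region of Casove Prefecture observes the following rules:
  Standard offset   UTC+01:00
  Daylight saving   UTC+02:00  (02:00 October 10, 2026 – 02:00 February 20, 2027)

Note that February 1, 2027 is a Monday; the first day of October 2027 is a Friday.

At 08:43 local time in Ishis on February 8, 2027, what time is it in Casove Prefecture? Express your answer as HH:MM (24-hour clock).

1 February 2027 is a Monday, so the first Friday is February 5 and the second is February 12.
1 October 2027 is a Friday, so the first Friday is October 1.
Daylight saving runs 12 February – 1 October; February 8, 2027 is outside that window, so Ishis is on standard time at UTC+03:00.
08:43 Ishis − 3h = 05:43 UTC.
At the standard offset (UTC+01:00), 05:43 UTC + 1h = 06:43 Casove Prefecture standard time.
Daylight saving runs 10 October 2026 – 20 February 2027; the standard-time date in Casove Prefecture, February 8, 2027, is inside that window, so Casove Prefecture is at UTC+02:00.
05:43 UTC + 2h = 07:43 Casove Prefecture.

07:43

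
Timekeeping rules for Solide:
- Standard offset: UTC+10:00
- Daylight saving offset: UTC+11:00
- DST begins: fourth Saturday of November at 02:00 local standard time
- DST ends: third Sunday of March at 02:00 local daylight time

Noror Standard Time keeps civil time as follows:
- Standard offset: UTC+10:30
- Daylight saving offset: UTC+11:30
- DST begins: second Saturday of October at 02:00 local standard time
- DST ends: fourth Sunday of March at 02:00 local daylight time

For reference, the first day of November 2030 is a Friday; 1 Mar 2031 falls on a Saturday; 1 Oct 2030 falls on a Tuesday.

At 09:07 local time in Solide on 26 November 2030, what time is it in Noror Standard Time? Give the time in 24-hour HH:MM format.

1 November 2030 is a Friday, so the first Saturday is November 2 and the fourth is November 23.
1 March 2031 is a Saturday, so the first Sunday is March 2 and the third is March 16.
26 November 2030 falls between 23 November 2030 and 16 March 2031, so daylight saving is in effect and Solide is at UTC+11:00.
09:07 Solide − 11h = 22:07 UTC (rolling into the previous day, 25 November 2030).
1 October 2030 is a Tuesday, so the first Saturday is October 5 and the second is October 12.
1 March 2031 is a Saturday, so the first Sunday is March 2 and the fourth is March 23.
At the standard offset (UTC+10:30), 22:07 UTC + 10h30m = 08:37 Noror Standard Time standard time (rolling into the next day, 26 November 2030).
The standard-time date in Noror Standard Time, 26 November 2030, lies within the daylight-saving period (12 October 2030 – 23 March 2031), so Noror Standard Time is on daylight time, UTC+11:30.
22:07 UTC + 11h30m = 09:37 Noror Standard Time (rolling into the next day, 26 November 2030).

09:37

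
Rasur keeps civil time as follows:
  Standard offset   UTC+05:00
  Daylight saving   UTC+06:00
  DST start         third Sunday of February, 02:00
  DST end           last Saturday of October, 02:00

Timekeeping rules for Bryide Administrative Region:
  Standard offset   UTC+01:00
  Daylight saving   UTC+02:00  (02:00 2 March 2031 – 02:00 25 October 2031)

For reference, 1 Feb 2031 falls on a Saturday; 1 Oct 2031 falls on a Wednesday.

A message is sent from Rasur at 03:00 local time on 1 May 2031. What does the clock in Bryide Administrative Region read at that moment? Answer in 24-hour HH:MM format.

1 February 2031 is a Saturday, so the first Sunday is February 2 and the third is February 16.
1 October 2031 is a Wednesday, so Saturdays fall on 4, 11, 18, 25; the last is October 25.
Daylight saving runs 16 February – 25 October; 1 May 2031 is inside that window, so Rasur is at UTC+06:00.
03:00 Rasur − 6h = 21:00 UTC (rolling into the previous day, 30 April 2031).
At the standard offset (UTC+01:00), 21:00 UTC + 1h = 22:00 Bryide Administrative Region standard time.
Daylight saving runs 2 March – 25 October; the standard-time date in Bryide Administrative Region, 30 April 2031, is inside that window, so Bryide Administrative Region is at UTC+02:00.
21:00 UTC + 2h = 23:00 Bryide Administrative Region.

23:00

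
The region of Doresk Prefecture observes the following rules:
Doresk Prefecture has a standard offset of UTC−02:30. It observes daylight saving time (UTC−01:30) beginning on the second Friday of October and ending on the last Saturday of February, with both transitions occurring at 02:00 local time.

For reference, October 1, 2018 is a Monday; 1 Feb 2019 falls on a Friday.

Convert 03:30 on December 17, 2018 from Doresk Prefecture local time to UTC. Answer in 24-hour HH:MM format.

1 October 2018 is a Monday, so the first Friday is October 5 and the second is October 12.
1 February 2019 is a Friday, so Saturdays fall on 2, 9, 16, 23; the last is February 23.
Daylight saving runs 12 October 2018 – 23 February 2019; December 17, 2018 is inside that window, so Doresk Prefecture is at UTC−01:30.
03:30 local + 1h30m = 05:00 UTC.

05:00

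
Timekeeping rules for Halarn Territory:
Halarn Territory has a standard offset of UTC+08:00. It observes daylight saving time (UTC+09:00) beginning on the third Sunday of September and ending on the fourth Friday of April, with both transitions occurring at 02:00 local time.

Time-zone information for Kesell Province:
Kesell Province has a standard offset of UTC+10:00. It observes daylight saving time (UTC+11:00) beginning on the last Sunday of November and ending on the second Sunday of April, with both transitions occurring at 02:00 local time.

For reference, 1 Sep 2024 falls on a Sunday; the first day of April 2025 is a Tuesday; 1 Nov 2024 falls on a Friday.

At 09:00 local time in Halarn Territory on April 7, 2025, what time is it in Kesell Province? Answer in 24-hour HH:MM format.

11:00

1 September 2024 is a Sunday, so the first Sunday is September 1 and the third is September 15.
1 April 2025 is a Tuesday, so the first Friday is April 4 and the fourth is April 25.
April 7, 2025 lies within the daylight-saving period (15 September 2024 – 25 April 2025), so Halarn Territory is on daylight time, UTC+09:00.
09:00 Halarn Territory − 9h = 00:00 UTC.
1 November 2024 is a Friday, so Sundays fall on 3, 10, 17, 24; the last is November 24.
1 April 2025 is a Tuesday, so the first Sunday is April 6 and the second is April 13.
At the standard offset (UTC+10:00), 00:00 UTC + 10h = 10:00 Kesell Province standard time.
The standard-time date in Kesell Province, April 7, 2025, lies within the daylight-saving period (24 November 2024 – 13 April 2025), so Kesell Province is on daylight time, UTC+11:00.
00:00 UTC + 11h = 11:00 Kesell Province.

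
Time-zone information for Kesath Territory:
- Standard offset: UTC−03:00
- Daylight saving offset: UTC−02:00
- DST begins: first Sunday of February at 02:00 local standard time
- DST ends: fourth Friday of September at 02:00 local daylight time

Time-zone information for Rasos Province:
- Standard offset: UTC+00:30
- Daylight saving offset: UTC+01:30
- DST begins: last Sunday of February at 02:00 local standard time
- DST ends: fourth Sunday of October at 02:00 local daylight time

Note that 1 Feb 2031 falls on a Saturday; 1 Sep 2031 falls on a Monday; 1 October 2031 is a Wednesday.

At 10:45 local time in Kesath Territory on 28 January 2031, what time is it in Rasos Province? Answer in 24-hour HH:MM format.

1 February 2031 is a Saturday, so the first Sunday is February 2.
1 September 2031 is a Monday, so the first Friday is September 5 and the fourth is September 26.
28 January 2031 is outside the daylight-saving period (2 February – 26 September), so Kesath Territory is on standard time, UTC−03:00.
10:45 Kesath Territory + 3h = 13:45 UTC.
1 February 2031 is a Saturday, so Sundays fall on 2, 9, 16, 23; the last is February 23.
1 October 2031 is a Wednesday, so the first Sunday is October 5 and the fourth is October 26.
At the standard offset (UTC+00:30), 13:45 UTC + 0h30m = 14:15 Rasos Province standard time.
Daylight saving runs 23 February – 26 October; the standard-time date in Rasos Province, 28 January 2031, is outside that window, so Rasos Province is on standard time at UTC+00:30.
13:45 UTC + 0h30m = 14:15 Rasos Province.

14:15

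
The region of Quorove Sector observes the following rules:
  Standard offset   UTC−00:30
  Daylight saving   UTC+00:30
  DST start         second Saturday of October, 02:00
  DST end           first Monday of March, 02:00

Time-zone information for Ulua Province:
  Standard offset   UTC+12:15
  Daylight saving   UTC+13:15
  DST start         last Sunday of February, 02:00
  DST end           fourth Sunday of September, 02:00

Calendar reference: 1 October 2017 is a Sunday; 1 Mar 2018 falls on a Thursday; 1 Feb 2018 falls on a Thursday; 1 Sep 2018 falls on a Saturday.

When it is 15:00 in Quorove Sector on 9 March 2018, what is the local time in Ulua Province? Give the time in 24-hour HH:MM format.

1 October 2017 is a Sunday, so the first Saturday is October 7 and the second is October 14.
1 March 2018 is a Thursday, so the first Monday is March 5.
9 March 2018 is outside the daylight-saving period (14 October 2017 – 5 March 2018), so Quorove Sector is on standard time, UTC−00:30.
15:00 Quorove Sector + 0h30m = 15:30 UTC.
1 February 2018 is a Thursday, so Sundays fall on 4, 11, 18, 25; the last is February 25.
1 September 2018 is a Saturday, so the first Sunday is September 2 and the fourth is September 23.
At the standard offset (UTC+12:15), 15:30 UTC + 12h15m = 03:45 Ulua Province standard time (rolling into the next day, 10 March 2018).
The standard-time date in Ulua Province, 10 March 2018, falls between 25 February and 23 September, so daylight saving is in effect and Ulua Province is at UTC+13:15.
15:30 UTC + 13h15m = 04:45 Ulua Province (rolling into the next day, 10 March 2018).

04:45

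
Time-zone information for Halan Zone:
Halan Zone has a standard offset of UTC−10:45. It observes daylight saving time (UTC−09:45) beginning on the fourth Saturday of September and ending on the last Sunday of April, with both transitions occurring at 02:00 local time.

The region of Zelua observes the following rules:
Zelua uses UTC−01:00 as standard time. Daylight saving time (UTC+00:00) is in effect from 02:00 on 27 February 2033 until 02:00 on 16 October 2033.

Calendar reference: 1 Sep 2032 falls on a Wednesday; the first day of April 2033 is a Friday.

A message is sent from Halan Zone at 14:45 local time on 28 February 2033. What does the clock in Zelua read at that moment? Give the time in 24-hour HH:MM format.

00:30

1 September 2032 is a Wednesday, so the first Saturday is September 4 and the fourth is September 25.
1 April 2033 is a Friday, so Sundays fall on 3, 10, 17, 24; the last is April 24.
28 February 2033 falls between 25 September 2032 and 24 April 2033, so daylight saving is in effect and Halan Zone is at UTC−09:45.
14:45 Halan Zone + 9h45m = 00:30 UTC (rolling into the next day, 1 March 2033).
At the standard offset (UTC−01:00), 00:30 UTC − 1h = 23:30 Zelua standard time (rolling into the previous day, 28 February 2033).
Daylight saving runs 27 February – 16 October; the standard-time date in Zelua, 28 February 2033, is inside that window, so Zelua is at UTC+00:00.
00:30 UTC + 0h = 00:30 Zelua.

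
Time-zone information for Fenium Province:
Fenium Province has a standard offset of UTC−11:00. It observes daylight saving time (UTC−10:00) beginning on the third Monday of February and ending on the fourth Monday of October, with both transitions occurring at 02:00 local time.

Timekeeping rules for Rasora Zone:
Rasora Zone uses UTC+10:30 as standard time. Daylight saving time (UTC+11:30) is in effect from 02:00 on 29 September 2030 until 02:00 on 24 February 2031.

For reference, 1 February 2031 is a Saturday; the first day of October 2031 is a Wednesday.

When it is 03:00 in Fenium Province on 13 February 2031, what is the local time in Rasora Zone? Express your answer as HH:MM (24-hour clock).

1 February 2031 is a Saturday, so the first Monday is February 3 and the third is February 17.
1 October 2031 is a Wednesday, so the first Monday is October 6 and the fourth is October 27.
Daylight saving runs 17 February – 27 October; 13 February 2031 is outside that window, so Fenium Province is on standard time at UTC−11:00.
03:00 Fenium Province + 11h = 14:00 UTC.
At the standard offset (UTC+10:30), 14:00 UTC + 10h30m = 00:30 Rasora Zone standard time (rolling into the next day, 14 February 2031).
The standard-time date in Rasora Zone, 14 February 2031, falls between 29 September 2030 and 24 February 2031, so daylight saving is in effect and Rasora Zone is at UTC+11:30.
14:00 UTC + 11h30m = 01:30 Rasora Zone (rolling into the next day, 14 February 2031).

01:30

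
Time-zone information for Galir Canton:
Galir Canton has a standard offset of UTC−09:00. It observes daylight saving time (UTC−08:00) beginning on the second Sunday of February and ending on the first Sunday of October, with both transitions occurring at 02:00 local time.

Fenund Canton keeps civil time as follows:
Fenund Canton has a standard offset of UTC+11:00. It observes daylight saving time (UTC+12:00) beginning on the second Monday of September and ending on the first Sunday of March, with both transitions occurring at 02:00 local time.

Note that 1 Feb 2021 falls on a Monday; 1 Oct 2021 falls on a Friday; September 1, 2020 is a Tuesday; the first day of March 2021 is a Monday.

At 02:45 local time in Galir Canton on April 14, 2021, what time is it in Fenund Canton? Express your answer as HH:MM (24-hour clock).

21:45

1 February 2021 is a Monday, so the first Sunday is February 7 and the second is February 14.
1 October 2021 is a Friday, so the first Sunday is October 3.
April 14, 2021 lies within the daylight-saving period (14 February – 3 October), so Galir Canton is on daylight time, UTC−08:00.
02:45 Galir Canton + 8h = 10:45 UTC.
1 September 2020 is a Tuesday, so the first Monday is September 7 and the second is September 14.
1 March 2021 is a Monday, so the first Sunday is March 7.
At the standard offset (UTC+11:00), 10:45 UTC + 11h = 21:45 Fenund Canton standard time.
The standard-time date in Fenund Canton, April 14, 2021, does not fall between 14 September 2020 and 7 March 2021, so daylight saving is not in effect and Fenund Canton is at UTC+11:00.
10:45 UTC + 11h = 21:45 Fenund Canton.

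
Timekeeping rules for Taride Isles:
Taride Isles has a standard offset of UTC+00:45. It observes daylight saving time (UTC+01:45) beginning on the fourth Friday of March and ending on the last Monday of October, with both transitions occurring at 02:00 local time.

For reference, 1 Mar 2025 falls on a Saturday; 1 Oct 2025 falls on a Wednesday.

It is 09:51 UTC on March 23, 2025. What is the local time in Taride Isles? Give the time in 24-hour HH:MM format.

1 March 2025 is a Saturday, so the first Friday is March 7 and the fourth is March 28.
1 October 2025 is a Wednesday, so Mondays fall on 6, 13, 20, 27; the last is October 27.
At the standard offset (UTC+00:45), 09:51 UTC + 0h45m = 10:36 Taride Isles standard time.
The standard-time date in Taride Isles, March 23, 2025, does not fall between 28 March and 27 October, so daylight saving is not in effect and Taride Isles is at UTC+00:45.
09:51 UTC + 0h45m = 10:36 local.

10:36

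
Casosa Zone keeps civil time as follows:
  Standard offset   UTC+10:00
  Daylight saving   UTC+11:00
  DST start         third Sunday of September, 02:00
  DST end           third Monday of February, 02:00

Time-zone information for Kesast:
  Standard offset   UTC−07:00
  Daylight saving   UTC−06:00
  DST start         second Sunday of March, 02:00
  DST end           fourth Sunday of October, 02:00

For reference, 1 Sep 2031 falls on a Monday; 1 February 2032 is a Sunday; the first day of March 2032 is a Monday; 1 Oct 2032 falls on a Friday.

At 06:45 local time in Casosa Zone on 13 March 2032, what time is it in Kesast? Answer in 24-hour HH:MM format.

1 September 2031 is a Monday, so the first Sunday is September 7 and the third is September 21.
1 February 2032 is a Sunday, so the first Monday is February 2 and the third is February 16.
Daylight saving runs 21 September 2031 – 16 February 2032; 13 March 2032 is outside that window, so Casosa Zone is on standard time at UTC+10:00.
06:45 Casosa Zone − 10h = 20:45 UTC (rolling into the previous day, 12 March 2032).
1 March 2032 is a Monday, so the first Sunday is March 7 and the second is March 14.
1 October 2032 is a Friday, so the first Sunday is October 3 and the fourth is October 24.
At the standard offset (UTC−07:00), 20:45 UTC − 7h = 13:45 Kesast standard time.
The standard-time date in Kesast, 12 March 2032, does not fall between 14 March and 24 October, so daylight saving is not in effect and Kesast is at UTC−07:00.
20:45 UTC − 7h = 13:45 Kesast.

13:45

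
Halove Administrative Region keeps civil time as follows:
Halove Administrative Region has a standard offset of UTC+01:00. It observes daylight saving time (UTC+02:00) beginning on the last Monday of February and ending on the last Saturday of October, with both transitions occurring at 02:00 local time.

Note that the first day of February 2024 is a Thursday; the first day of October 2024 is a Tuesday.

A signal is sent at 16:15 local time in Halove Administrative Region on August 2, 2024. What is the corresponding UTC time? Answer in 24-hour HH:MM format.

1 February 2024 is a Thursday, so Mondays fall on 5, 12, 19, 26; the last is February 26.
1 October 2024 is a Tuesday, so Saturdays fall on 5, 12, 19, 26; the last is October 26.
August 2, 2024 lies within the daylight-saving period (26 February – 26 October), so Halove Administrative Region is on daylight time, UTC+02:00.
16:15 local − 2h = 14:15 UTC.

14:15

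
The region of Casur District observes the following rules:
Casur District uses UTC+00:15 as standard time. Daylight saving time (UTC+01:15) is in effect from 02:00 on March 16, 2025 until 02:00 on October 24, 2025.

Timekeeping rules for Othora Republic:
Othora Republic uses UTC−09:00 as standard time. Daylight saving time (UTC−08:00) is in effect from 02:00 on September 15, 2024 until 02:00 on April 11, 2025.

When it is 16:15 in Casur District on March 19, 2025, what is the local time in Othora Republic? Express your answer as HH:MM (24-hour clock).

Daylight saving runs 16 March – 24 October; March 19, 2025 is inside that window, so Casur District is at UTC+01:15.
16:15 Casur District − 1h15m = 15:00 UTC.
At the standard offset (UTC−09:00), 15:00 UTC − 9h = 06:00 Othora Republic standard time.
Daylight saving runs 15 September 2024 – 11 April 2025; the standard-time date in Othora Republic, March 19, 2025, is inside that window, so Othora Republic is at UTC−08:00.
15:00 UTC − 8h = 07:00 Othora Republic.

07:00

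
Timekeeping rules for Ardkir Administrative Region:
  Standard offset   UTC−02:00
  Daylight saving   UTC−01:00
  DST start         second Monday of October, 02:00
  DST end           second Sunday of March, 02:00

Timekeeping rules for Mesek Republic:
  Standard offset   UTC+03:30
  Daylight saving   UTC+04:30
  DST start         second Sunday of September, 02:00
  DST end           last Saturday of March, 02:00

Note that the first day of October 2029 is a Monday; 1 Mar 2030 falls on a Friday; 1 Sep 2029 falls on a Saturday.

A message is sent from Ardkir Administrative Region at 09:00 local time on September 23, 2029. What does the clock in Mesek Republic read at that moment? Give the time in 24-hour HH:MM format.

1 October 2029 is a Monday, so the first Monday is October 1 and the second is October 8.
1 March 2030 is a Friday, so the first Sunday is March 3 and the second is March 10.
September 23, 2029 is outside the daylight-saving period (8 October 2029 – 10 March 2030), so Ardkir Administrative Region is on standard time, UTC−02:00.
09:00 Ardkir Administrative Region + 2h = 11:00 UTC.
1 September 2029 is a Saturday, so the first Sunday is September 2 and the second is September 9.
1 March 2030 is a Friday, so Saturdays fall on 2, 9, 16, 23, 30; the last is March 30.
At the standard offset (UTC+03:30), 11:00 UTC + 3h30m = 14:30 Mesek Republic standard time.
The standard-time date in Mesek Republic, September 23, 2029, lies within the daylight-saving period (9 September 2029 – 30 March 2030), so Mesek Republic is on daylight time, UTC+04:30.
11:00 UTC + 4h30m = 15:30 Mesek Republic.

15:30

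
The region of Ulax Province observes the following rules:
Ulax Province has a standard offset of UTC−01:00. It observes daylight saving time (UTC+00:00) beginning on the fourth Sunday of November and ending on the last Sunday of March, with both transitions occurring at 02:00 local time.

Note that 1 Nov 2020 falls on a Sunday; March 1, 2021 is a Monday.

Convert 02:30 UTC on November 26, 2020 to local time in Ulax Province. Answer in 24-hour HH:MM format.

02:30

1 November 2020 is a Sunday, so the first Sunday is November 1 and the fourth is November 22.
1 March 2021 is a Monday, so Sundays fall on 7, 14, 21, 28; the last is March 28.
At the standard offset (UTC−01:00), 02:30 UTC − 1h = 01:30 Ulax Province standard time.
The standard-time date in Ulax Province, November 26, 2020, lies within the daylight-saving period (22 November 2020 – 28 March 2021), so Ulax Province is on daylight time, UTC+00:00.
02:30 UTC + 0h = 02:30 local.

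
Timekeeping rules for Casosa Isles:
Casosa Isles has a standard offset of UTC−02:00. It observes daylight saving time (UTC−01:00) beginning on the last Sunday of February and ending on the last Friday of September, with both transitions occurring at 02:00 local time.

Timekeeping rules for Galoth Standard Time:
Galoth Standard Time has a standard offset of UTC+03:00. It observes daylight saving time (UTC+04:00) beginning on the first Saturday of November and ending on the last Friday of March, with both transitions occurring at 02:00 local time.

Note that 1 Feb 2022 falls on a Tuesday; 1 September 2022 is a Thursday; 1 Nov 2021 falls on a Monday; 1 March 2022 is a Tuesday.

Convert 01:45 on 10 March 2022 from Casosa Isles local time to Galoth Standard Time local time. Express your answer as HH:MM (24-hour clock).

1 February 2022 is a Tuesday, so Sundays fall on 6, 13, 20, 27; the last is February 27.
1 September 2022 is a Thursday, so Fridays fall on 2, 9, 16, 23, 30; the last is September 30.
10 March 2022 falls between 27 February and 30 September, so daylight saving is in effect and Casosa Isles is at UTC−01:00.
01:45 Casosa Isles + 1h = 02:45 UTC.
1 November 2021 is a Monday, so the first Saturday is November 6.
1 March 2022 is a Tuesday, so Fridays fall on 4, 11, 18, 25; the last is March 25.
At the standard offset (UTC+03:00), 02:45 UTC + 3h = 05:45 Galoth Standard Time standard time.
The standard-time date in Galoth Standard Time, 10 March 2022, falls between 6 November 2021 and 25 March 2022, so daylight saving is in effect and Galoth Standard Time is at UTC+04:00.
02:45 UTC + 4h = 06:45 Galoth Standard Time.

06:45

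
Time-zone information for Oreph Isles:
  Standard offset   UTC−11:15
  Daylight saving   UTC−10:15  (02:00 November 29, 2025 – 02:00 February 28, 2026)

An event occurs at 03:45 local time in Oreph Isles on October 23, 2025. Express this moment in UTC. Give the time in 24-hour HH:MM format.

15:00

Daylight saving runs 29 November 2025 – 28 February 2026; October 23, 2025 is outside that window, so Oreph Isles is on standard time at UTC−11:15.
03:45 local + 11h15m = 15:00 UTC.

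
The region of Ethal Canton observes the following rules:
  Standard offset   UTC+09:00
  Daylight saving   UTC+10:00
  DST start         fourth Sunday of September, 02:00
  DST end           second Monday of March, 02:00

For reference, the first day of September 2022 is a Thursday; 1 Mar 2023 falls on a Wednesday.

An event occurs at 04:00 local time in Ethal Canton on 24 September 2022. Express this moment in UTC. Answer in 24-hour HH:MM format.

1 September 2022 is a Thursday, so the first Sunday is September 4 and the fourth is September 25.
1 March 2023 is a Wednesday, so the first Monday is March 6 and the second is March 13.
Daylight saving runs 25 September 2022 – 13 March 2023; 24 September 2022 is outside that window, so Ethal Canton is on standard time at UTC+09:00.
04:00 local − 9h = 19:00 UTC (rolling into the previous day, 23 September 2022).

19:00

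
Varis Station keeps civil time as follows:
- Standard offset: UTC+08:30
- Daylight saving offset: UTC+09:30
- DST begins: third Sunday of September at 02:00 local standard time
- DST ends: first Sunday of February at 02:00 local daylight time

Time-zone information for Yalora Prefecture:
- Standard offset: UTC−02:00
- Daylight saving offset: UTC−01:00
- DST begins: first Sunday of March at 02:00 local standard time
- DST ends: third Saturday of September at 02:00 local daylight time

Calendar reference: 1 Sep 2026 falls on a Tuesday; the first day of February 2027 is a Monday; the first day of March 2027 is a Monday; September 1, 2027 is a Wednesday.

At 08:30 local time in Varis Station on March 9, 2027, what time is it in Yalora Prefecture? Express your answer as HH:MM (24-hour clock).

23:00

1 September 2026 is a Tuesday, so the first Sunday is September 6 and the third is September 20.
1 February 2027 is a Monday, so the first Sunday is February 7.
March 9, 2027 does not fall between 20 September 2026 and 7 February 2027, so daylight saving is not in effect and Varis Station is at UTC+08:30.
08:30 Varis Station − 8h30m = 00:00 UTC.
1 March 2027 is a Monday, so the first Sunday is March 7.
1 September 2027 is a Wednesday, so the first Saturday is September 4 and the third is September 18.
At the standard offset (UTC−02:00), 00:00 UTC − 2h = 22:00 Yalora Prefecture standard time (rolling into the previous day, 8 March 2027).
Daylight saving runs 7 March – 18 September; the standard-time date in Yalora Prefecture, March 8, 2027, is inside that window, so Yalora Prefecture is at UTC−01:00.
00:00 UTC − 1h = 23:00 Yalora Prefecture (rolling into the previous day, 8 March 2027).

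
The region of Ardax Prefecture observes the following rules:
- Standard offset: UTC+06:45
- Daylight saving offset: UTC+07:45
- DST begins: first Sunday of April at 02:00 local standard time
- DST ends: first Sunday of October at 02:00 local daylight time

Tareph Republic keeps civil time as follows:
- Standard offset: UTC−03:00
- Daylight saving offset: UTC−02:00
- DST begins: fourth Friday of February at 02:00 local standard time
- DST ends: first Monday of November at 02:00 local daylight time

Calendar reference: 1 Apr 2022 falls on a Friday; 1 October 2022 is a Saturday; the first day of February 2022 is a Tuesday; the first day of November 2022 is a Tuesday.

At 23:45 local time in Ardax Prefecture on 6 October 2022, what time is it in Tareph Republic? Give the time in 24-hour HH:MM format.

15:00

1 April 2022 is a Friday, so the first Sunday is April 3.
1 October 2022 is a Saturday, so the first Sunday is October 2.
Daylight saving runs 3 April – 2 October; 6 October 2022 is outside that window, so Ardax Prefecture is on standard time at UTC+06:45.
23:45 Ardax Prefecture − 6h45m = 17:00 UTC.
1 February 2022 is a Tuesday, so the first Friday is February 4 and the fourth is February 25.
1 November 2022 is a Tuesday, so the first Monday is November 7.
At the standard offset (UTC−03:00), 17:00 UTC − 3h = 14:00 Tareph Republic standard time.
Daylight saving runs 25 February – 7 November; the standard-time date in Tareph Republic, 6 October 2022, is inside that window, so Tareph Republic is at UTC−02:00.
17:00 UTC − 2h = 15:00 Tareph Republic.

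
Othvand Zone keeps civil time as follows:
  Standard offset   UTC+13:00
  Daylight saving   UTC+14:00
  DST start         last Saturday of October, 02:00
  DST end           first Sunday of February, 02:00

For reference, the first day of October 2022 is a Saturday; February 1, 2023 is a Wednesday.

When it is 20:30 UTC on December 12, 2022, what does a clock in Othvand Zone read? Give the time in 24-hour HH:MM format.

10:30

1 October 2022 is a Saturday, so Saturdays fall on 1, 8, 15, 22, 29; the last is October 29.
1 February 2023 is a Wednesday, so the first Sunday is February 5.
At the standard offset (UTC+13:00), 20:30 UTC + 13h = 09:30 Othvand Zone standard time (rolling into the next day, 13 December 2022).
Daylight saving runs 29 October 2022 – 5 February 2023; the standard-time date in Othvand Zone, December 13, 2022, is inside that window, so Othvand Zone is at UTC+14:00.
20:30 UTC + 14h = 10:30 local (rolling into the next day, 13 December 2022).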